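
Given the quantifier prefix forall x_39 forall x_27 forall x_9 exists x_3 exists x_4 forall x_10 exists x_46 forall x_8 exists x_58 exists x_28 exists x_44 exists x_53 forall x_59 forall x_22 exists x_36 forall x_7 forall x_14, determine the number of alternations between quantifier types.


Walk the prefix and count type changes:
  position 1: forall -> forall
  position 2: forall -> forall
  position 3: forall -> exists <-- alternation
  position 4: exists -> exists
  position 5: exists -> forall <-- alternation
  position 6: forall -> exists <-- alternation
  position 7: exists -> forall <-- alternation
  position 8: forall -> exists <-- alternation
  position 9: exists -> exists
  position 10: exists -> exists
  position 11: exists -> exists
  position 12: exists -> forall <-- alternation
  position 13: forall -> forall
  position 14: forall -> exists <-- alternation
  position 15: exists -> forall <-- alternation
  position 16: forall -> forall
Total alternations = 8

8


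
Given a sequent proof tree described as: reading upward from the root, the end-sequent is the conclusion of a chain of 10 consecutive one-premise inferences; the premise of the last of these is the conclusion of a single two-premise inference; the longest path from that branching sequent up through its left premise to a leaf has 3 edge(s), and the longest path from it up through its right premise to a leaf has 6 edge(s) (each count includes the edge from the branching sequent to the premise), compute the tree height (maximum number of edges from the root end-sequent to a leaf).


Longest path through the left premise: 3 edges (measured from the branching sequent)
Longest path through the right premise: 6 edges
Height of the subtree rooted at the branching sequent: max(3, 6) = 6
The branching sequent sits 10 edges above the root (the chain of one-premise inferences), so height = 6 + 10 = 16

16


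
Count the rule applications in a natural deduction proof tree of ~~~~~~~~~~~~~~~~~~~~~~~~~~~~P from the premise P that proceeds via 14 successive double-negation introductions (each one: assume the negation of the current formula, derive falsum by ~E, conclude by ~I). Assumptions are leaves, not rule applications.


Each double-negation introduction (from C infer ~~C) uses 2 inference nodes: one ~E (C and ~C give falsum) and one ~I (discharge ~C).
14 double negations = 14 * 2 = 28 inference nodes.

28


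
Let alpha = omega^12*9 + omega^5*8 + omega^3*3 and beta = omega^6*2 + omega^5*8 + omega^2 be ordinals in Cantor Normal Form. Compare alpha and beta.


Compare term by term from highest exponent:
alpha = omega^12*9 + omega^5*8 + omega^3*3
beta = omega^6*2 + omega^5*8 + omega^2
Term 1: alpha has omega^12*9, beta has omega^6*2
Term 2: alpha has omega^5*8, beta has omega^5*8
Term 3: alpha has omega^3*3, beta has omega^2*1
Result: alpha > beta

alpha > beta


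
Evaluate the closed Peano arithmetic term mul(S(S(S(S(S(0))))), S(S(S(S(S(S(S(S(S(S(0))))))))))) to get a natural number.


mul(S^5(0), S^10(0)):
S^5(0) = 5
S^10(0) = 10
5 * 10 = 50

50


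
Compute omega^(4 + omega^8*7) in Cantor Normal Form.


omega^(4 + omega^8*7):
In ordinal addition a term is absorbed by a following term of strictly larger exponent: 0 < 8, so 4 + omega^8*7 = omega^8*7.
omega raised to a CNF ordinal is a single CNF term: Result = omega^(omega^8*7)

omega^(omega^8*7)


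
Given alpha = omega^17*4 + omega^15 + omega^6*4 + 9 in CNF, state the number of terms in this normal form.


CNF: omega^17*4 + omega^15 + omega^6*4 + 9
Count the summands separated by '+':
  term 1: omega^17*4
  term 2: omega^15
  term 3: omega^6*4
  term 4: 9
Total terms = 4

4


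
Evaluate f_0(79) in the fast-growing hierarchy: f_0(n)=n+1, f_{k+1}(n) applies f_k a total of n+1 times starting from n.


f_0(79) = 79 + 1 = 80

80


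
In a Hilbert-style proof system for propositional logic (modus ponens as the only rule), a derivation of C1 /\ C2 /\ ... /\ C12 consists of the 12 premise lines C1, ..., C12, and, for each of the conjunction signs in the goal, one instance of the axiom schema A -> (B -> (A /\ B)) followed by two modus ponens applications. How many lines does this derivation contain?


Conjoining 12 premises:
- 12 premise lines
- the goal has 11 conjunction signs; each costs 1 axiom instance + 2 MP = 3 lines: 3 * 11 = 33
Total = 12 + 33 = 45 lines.

45


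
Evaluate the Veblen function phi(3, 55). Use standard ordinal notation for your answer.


phi(3, 55):
phi(3, beta) = eta_beta (the beta-th eta number, fixed point of zeta).
phi(3, 55) = eta_55

eta_55


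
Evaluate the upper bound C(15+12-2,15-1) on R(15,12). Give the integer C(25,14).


R(15,12) <= C(15+12-2, 15-1) = C(25, 14)
C(25, 14) = 25! / (14! * 11!)
= 4457400

4457400


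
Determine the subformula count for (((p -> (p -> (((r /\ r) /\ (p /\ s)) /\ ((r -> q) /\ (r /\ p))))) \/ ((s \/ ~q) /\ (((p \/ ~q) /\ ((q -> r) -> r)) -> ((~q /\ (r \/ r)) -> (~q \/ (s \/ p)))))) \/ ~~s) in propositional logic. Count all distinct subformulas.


Formula: (((p -> (p -> (((r /\ r) /\ (p /\ s)) /\ ((r -> q) /\ (r /\ p))))) \/ ((s \/ ~q) /\ (((p \/ ~q) /\ ((q -> r) -> r)) -> ((~q /\ (r \/ r)) -> (~q \/ (s \/ p)))))) \/ ~~s)
Subformulas found:
  1. r
  2. q
  3. s
  4. p
  5. ~q
  6. ~s
  7. ~~s
  8. (p /\ s)
  9. (r -> q)
  10. (r /\ r)
  11. (r /\ p)
  12. (s \/ p)
  13. (r \/ r)
  14. (q -> r)
  15. (s \/ ~q)
  16. (p \/ ~q)
  17. ((q -> r) -> r)
  18. (~q /\ (r \/ r))
  19. (~q \/ (s \/ p))
  20. ((r -> q) /\ (r /\ p))
  21. ((r /\ r) /\ (p /\ s))
  22. ((p \/ ~q) /\ ((q -> r) -> r))
  23. ((~q /\ (r \/ r)) -> (~q \/ (s \/ p)))
  24. (((r /\ r) /\ (p /\ s)) /\ ((r -> q) /\ (r /\ p)))
  25. (p -> (((r /\ r) /\ (p /\ s)) /\ ((r -> q) /\ (r /\ p))))
  26. (p -> (p -> (((r /\ r) /\ (p /\ s)) /\ ((r -> q) /\ (r /\ p)))))
  27. (((p \/ ~q) /\ ((q -> r) -> r)) -> ((~q /\ (r \/ r)) -> (~q \/ (s \/ p))))
  28. ((s \/ ~q) /\ (((p \/ ~q) /\ ((q -> r) -> r)) -> ((~q /\ (r \/ r)) -> (~q \/ (s \/ p)))))
  29. ((p -> (p -> (((r /\ r) /\ (p /\ s)) /\ ((r -> q) /\ (r /\ p))))) \/ ((s \/ ~q) /\ (((p \/ ~q) /\ ((q -> r) -> r)) -> ((~q /\ (r \/ r)) -> (~q \/ (s \/ p))))))
  30. (((p -> (p -> (((r /\ r) /\ (p /\ s)) /\ ((r -> q) /\ (r /\ p))))) \/ ((s \/ ~q) /\ (((p \/ ~q) /\ ((q -> r) -> r)) -> ((~q /\ (r \/ r)) -> (~q \/ (s \/ p)))))) \/ ~~s)
Total distinct subformulas = 30

30


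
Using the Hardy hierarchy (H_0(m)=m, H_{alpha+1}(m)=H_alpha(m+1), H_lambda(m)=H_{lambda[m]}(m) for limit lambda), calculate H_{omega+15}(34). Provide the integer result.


H_{omega+15}(34):
Unwind the 15 successor steps: H_{omega+15}(34) = H_omega(34+15) = H_omega(49).
H_omega(m) = H_m(m) = m + m = 2m.
Result = 2 * 49 = 98

98


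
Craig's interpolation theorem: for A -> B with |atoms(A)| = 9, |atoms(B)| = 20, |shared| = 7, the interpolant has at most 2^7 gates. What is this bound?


Shared atoms = 7
Craig interpolant size bound = 2^7
= 128

128


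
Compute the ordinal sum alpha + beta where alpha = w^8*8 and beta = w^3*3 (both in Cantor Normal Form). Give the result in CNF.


Ordinal addition w^8*8 + w^3*3:
Leading exponent of alpha (8) > leading exponent of beta (3).
Since alpha's term has higher exponent than beta's leading term,
the sum is simply alpha followed by beta.
Result = w^8*8 + w^3*3

w^8*8 + w^3*3


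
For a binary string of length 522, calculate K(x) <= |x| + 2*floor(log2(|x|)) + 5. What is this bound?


floor(log2(522)) = 9
2 * 9 = 18
K(x) <= 522 + 18 + 5 = 545

545


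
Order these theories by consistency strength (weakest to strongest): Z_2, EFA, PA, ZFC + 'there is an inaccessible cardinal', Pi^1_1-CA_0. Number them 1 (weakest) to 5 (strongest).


Ordering by consistency strength:
1. EFA
2. PA
3. Pi^1_1-CA_0
4. Z_2
5. ZFC + 'there is an inaccessible cardinal'


Z_2=4, EFA=1, PA=2, ZFC + 'there is an inaccessible cardinal'=5, Pi^1_1-CA_0=3


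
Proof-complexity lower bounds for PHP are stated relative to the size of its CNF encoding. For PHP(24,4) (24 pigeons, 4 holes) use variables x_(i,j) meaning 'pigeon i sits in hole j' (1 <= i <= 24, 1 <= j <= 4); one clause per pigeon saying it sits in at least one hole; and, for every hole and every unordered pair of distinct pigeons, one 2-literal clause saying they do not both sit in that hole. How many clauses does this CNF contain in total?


PHP(24,4): 24 pigeons, 4 holes, 24*4 = 96 variables.
- pigeon clauses: one per pigeon -> 24 clauses
- hole clauses: 4 holes * C(24,2) = 4 * 276 -> 1104 clauses
Total clauses = 24 + 1104 = 1128

1128


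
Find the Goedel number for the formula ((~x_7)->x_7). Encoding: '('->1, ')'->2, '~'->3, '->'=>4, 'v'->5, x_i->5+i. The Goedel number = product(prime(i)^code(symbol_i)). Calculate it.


Formula: ((~x_7)->x_7)
Symbol codes: [1, 1, 3, 12, 2, 4, 12, 2]
Primes: [2, 3, 5, 7, 11, 13, 17, 19]
p_1^1 = 2^1 = 2
p_2^1 = 3^1 = 3
p_3^3 = 5^3 = 125
p_4^12 = 7^12 = 13841287201
p_5^2 = 11^2 = 121
p_6^4 = 13^4 = 28561
p_7^12 = 17^12 = 582622237229761
p_8^2 = 19^2 = 361
Product = 7545547919980499258439928868100300750

7545547919980499258439928868100300750


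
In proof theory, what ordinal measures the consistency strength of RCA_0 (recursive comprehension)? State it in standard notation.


The proof-theoretic ordinal of RCA_0 (recursive comprehension) is a standard result in ordinal analysis.
This ordinal is the supremum of order types of primitive recursive well-orderings
that the theory can prove to be well-ordered.
For RCA_0 (recursive comprehension), the proof-theoretic ordinal is omega^omega.

omega^omega


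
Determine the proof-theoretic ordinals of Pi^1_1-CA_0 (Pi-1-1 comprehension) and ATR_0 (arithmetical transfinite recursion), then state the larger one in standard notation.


Proof-theoretic ordinal of Pi^1_1-CA_0 (Pi-1-1 comprehension): psi_0(Omega_omega)
Proof-theoretic ordinal of ATR_0 (arithmetical transfinite recursion): Gamma_0
Comparing: Gamma_0 < psi_0(Omega_omega).
The larger ordinal is psi_0(Omega_omega) (from Pi^1_1-CA_0 (Pi-1-1 comprehension)).

psi_0(Omega_omega)


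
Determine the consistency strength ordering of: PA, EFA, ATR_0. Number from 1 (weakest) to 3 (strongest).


Ordering by consistency strength:
1. EFA
2. PA
3. ATR_0


PA=2, EFA=1, ATR_0=3


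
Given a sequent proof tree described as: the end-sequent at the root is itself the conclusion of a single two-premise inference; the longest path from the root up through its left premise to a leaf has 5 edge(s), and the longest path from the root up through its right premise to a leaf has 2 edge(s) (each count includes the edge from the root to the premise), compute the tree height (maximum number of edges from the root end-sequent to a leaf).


Longest path through the left premise: 5 edges (measured from the branching sequent)
Longest path through the right premise: 2 edges
Height of the subtree rooted at the branching sequent: max(5, 2) = 5
The branching sequent is the root itself.
Total height = 5

5


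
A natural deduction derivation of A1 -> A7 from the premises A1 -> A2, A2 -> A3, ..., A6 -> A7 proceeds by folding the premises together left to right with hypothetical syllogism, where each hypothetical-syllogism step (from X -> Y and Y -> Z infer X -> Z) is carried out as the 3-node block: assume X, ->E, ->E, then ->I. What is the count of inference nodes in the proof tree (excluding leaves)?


There are 6 premises in the chain. The first HS step combines premises 1 and 2; each further premise needs one more HS step.
So 6 premises require 6 - 1 = 5 hypothetical-syllogism steps.
Each HS step uses 3 inference nodes (->E, ->E, ->I).
5 * 3 = 15 total inference nodes.

15


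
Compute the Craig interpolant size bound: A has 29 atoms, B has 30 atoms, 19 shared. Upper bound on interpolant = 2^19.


Shared atoms = 19
Craig interpolant size bound = 2^19
= 524288

524288


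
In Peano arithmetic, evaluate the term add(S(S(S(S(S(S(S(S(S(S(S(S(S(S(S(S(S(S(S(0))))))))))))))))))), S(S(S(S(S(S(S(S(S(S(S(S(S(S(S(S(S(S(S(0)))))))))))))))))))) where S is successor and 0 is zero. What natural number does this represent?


add(S^19(0), S^19(0)):
S^19(0) = 19
S^19(0) = 19
19 + 19 = 38

38


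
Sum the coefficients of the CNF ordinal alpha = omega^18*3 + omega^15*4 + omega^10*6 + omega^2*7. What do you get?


CNF: omega^18*3 + omega^15*4 + omega^10*6 + omega^2*7
Coefficients: 3 + 4 + 6 + 7 = 20

20


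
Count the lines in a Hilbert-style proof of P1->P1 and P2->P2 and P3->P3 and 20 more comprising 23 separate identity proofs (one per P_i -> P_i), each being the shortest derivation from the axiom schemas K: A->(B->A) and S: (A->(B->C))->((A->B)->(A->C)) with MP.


The shortest proof of A->A from K and S in the Hilbert calculus has exactly 5 lines:
(1) K instance A->((A->A)->A), (2) S instance, (3) MP on 1,2, (4) K instance A->(A->A), (5) MP on 3,4.
For 23 independent identities: 23 * 5 = 115 lines total.

115


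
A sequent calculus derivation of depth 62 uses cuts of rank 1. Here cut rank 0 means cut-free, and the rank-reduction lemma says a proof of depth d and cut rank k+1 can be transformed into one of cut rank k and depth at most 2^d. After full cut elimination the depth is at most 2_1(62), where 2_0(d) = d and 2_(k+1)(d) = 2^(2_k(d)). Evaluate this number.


Each rank reduction sends depth d to at most 2^d; cut rank r needs r reductions.
2_0(62) = 62
2_1(62) = 2^62 = 4611686018427387904
Cut-free depth bound = 4611686018427387904

4611686018427387904


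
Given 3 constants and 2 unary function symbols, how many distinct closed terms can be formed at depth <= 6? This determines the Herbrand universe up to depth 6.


Herbrand terms by depth:
Depth 0: 3 constants
Depth 1: 6 new terms (running total: 9)
Depth 2: 12 new terms (running total: 21)
Depth 3: 24 new terms (running total: 45)
Depth 4: 48 new terms (running total: 93)
Depth 5: 96 new terms (running total: 189)
Depth 6: 192 new terms (running total: 381)
Total distinct ground terms = 381

381


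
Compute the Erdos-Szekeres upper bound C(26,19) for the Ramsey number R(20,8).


R(20,8) <= C(20+8-2, 20-1) = C(26, 19)
C(26, 19) = 26! / (19! * 7!)
= 657800

657800


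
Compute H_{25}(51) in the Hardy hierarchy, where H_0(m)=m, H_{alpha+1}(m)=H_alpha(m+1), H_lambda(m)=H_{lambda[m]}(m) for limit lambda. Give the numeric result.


H_25(51):
For finite ordinals k, H_k(n) = n + k (each successor step adds 1).
H_25(51) = 51 + 25 = 76

76


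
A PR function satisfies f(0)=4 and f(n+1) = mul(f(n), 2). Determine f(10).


f(0) = 4
f(1) = mul(f(0), 2) = mul(4, 2) = 8
f(2) = mul(f(1), 2) = mul(8, 2) = 16
f(3) = mul(f(2), 2) = mul(16, 2) = 32
f(4) = mul(f(3), 2) = mul(32, 2) = 64
f(5) = mul(f(4), 2) = mul(64, 2) = 128
f(6) = mul(f(5), 2) = mul(128, 2) = 256
f(7) = mul(f(6), 2) = mul(256, 2) = 512
f(8) = mul(f(7), 2) = mul(512, 2) = 1024
f(9) = mul(f(8), 2) = mul(1024, 2) = 2048
f(10) = mul(f(9), 2) = mul(2048, 2) = 4096


4096


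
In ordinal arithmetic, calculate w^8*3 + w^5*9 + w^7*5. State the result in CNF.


Ordinal addition (w^8*3 + w^5*9) + w^7*5:
alpha's leading term has exponent 8 > beta's exponent 7, so it survives.
alpha's tail term has exponent 5 < beta's exponent 7, so it is absorbed by beta.
In ordinal addition, any term followed by a strictly larger-exponent term is absorbed.
Result = w^8*3 + w^7*5

w^8*3 + w^7*5


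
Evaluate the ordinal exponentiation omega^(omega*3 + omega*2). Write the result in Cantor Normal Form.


omega^(omega*3 + omega*2):
Both terms of the exponent have the same exponent 1, so they merge: omega*3 + omega*2 = omega*(3+2) = omega*5.
omega raised to a CNF ordinal is a single CNF term: Result = omega^(omega*5)

omega^(omega*5)


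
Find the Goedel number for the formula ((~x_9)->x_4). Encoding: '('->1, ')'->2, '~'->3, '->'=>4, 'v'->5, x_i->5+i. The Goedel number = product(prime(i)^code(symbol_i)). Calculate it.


Formula: ((~x_9)->x_4)
Symbol codes: [1, 1, 3, 14, 2, 4, 9, 2]
Primes: [2, 3, 5, 7, 11, 13, 17, 19]
p_1^1 = 2^1 = 2
p_2^1 = 3^1 = 3
p_3^3 = 5^3 = 125
p_4^14 = 7^14 = 678223072849
p_5^2 = 11^2 = 121
p_6^4 = 13^4 = 28561
p_7^9 = 17^9 = 118587876497
p_8^2 = 19^2 = 361
Product = 75255820899459487820793102897804750

75255820899459487820793102897804750


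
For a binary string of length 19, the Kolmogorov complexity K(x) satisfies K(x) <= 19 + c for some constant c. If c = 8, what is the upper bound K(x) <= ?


K(x) <= |x| + c = 19 + 8 = 27

27


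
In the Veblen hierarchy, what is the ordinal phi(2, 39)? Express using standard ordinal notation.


phi(2, 39):
phi(2, beta) = zeta_beta (the beta-th zeta number, fixed point of epsilon).
phi(2, 39) = zeta_39

zeta_39


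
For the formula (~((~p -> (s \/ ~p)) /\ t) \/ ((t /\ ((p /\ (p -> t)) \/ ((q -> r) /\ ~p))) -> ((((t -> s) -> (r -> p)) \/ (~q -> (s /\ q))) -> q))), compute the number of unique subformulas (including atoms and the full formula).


Formula: (~((~p -> (s \/ ~p)) /\ t) \/ ((t /\ ((p /\ (p -> t)) \/ ((q -> r) /\ ~p))) -> ((((t -> s) -> (r -> p)) \/ (~q -> (s /\ q))) -> q)))
Subformulas found:
  1. r
  2. q
  3. s
  4. t
  5. p
  6. ~p
  7. ~q
  8. (s /\ q)
  9. (r -> p)
  10. (t -> s)
  11. (p -> t)
  12. (q -> r)
  13. (s \/ ~p)
  14. (p /\ (p -> t))
  15. (~q -> (s /\ q))
  16. ((q -> r) /\ ~p)
  17. (~p -> (s \/ ~p))
  18. ((t -> s) -> (r -> p))
  19. ((~p -> (s \/ ~p)) /\ t)
  20. ~((~p -> (s \/ ~p)) /\ t)
  21. ((p /\ (p -> t)) \/ ((q -> r) /\ ~p))
  22. (((t -> s) -> (r -> p)) \/ (~q -> (s /\ q)))
  23. (t /\ ((p /\ (p -> t)) \/ ((q -> r) /\ ~p)))
  24. ((((t -> s) -> (r -> p)) \/ (~q -> (s /\ q))) -> q)
  25. ((t /\ ((p /\ (p -> t)) \/ ((q -> r) /\ ~p))) -> ((((t -> s) -> (r -> p)) \/ (~q -> (s /\ q))) -> q))
  26. (~((~p -> (s \/ ~p)) /\ t) \/ ((t /\ ((p /\ (p -> t)) \/ ((q -> r) /\ ~p))) -> ((((t -> s) -> (r -> p)) \/ (~q -> (s /\ q))) -> q)))
Total distinct subformulas = 26

26


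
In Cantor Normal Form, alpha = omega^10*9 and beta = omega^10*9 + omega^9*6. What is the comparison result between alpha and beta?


Compare term by term from highest exponent:
alpha = omega^10*9
beta = omega^10*9 + omega^9*6
Term 1: alpha has omega^10*9, beta has omega^10*9
Term 2: alpha has omega^0*0, beta has omega^9*6
Result: alpha < beta

alpha < beta


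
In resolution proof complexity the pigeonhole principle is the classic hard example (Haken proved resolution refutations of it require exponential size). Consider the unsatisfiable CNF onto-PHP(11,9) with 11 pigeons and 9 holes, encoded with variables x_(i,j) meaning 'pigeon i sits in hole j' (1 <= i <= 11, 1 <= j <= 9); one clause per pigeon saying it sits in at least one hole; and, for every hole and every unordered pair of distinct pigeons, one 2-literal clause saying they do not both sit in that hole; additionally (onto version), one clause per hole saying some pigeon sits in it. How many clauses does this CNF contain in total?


onto-PHP(11,9): 11 pigeons, 9 holes, 11*9 = 99 variables.
- pigeon clauses: one per pigeon -> 11 clauses
- hole clauses: 9 holes * C(11,2) = 9 * 55 -> 495 clauses
- onto clauses: one per hole -> 9 clauses
Total clauses = 11 + 495 + 9 = 515

515


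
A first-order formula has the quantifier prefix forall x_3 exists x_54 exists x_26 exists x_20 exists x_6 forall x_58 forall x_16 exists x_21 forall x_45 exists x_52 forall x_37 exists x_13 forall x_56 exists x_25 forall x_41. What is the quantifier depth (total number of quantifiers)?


Quantifier prefix has 15 quantifier symbols.
Quantifier depth = 15

15


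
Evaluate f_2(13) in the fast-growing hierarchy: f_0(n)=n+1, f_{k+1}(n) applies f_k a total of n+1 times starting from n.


f_2(13) = f_1^14(13)
f_1(m) = 2m + 1.
Iterating: f_1^k(n) = 2^k*(n+1) - 1.
f_2(13) = 2^14*(13+1) - 1 = 16384*14 - 1 = 229375

229375


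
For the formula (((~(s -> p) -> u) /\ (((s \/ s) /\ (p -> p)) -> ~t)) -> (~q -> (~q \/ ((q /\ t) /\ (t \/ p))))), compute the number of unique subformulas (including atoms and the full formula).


Formula: (((~(s -> p) -> u) /\ (((s \/ s) /\ (p -> p)) -> ~t)) -> (~q -> (~q \/ ((q /\ t) /\ (t \/ p)))))
Subformulas found:
  1. u
  2. s
  3. q
  4. t
  5. p
  6. ~t
  7. ~q
  8. (s \/ s)
  9. (s -> p)
  10. (q /\ t)
  11. (p -> p)
  12. (t \/ p)
  13. ~(s -> p)
  14. (~(s -> p) -> u)
  15. ((q /\ t) /\ (t \/ p))
  16. ((s \/ s) /\ (p -> p))
  17. (((s \/ s) /\ (p -> p)) -> ~t)
  18. (~q \/ ((q /\ t) /\ (t \/ p)))
  19. (~q -> (~q \/ ((q /\ t) /\ (t \/ p))))
  20. ((~(s -> p) -> u) /\ (((s \/ s) /\ (p -> p)) -> ~t))
  21. (((~(s -> p) -> u) /\ (((s \/ s) /\ (p -> p)) -> ~t)) -> (~q -> (~q \/ ((q /\ t) /\ (t \/ p)))))
Total distinct subformulas = 21

21


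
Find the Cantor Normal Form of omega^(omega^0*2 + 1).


omega^(omega^0*2 + 1):
omega^0 = 1, so the exponent is 2 + 1 = 3 (finite ordinal addition).
Result = omega^3, already a single CNF term.

omega^3


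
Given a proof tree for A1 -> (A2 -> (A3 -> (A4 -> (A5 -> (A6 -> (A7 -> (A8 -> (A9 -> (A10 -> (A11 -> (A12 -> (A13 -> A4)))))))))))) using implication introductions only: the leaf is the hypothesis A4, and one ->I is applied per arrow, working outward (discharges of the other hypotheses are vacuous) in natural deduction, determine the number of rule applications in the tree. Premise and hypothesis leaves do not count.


The formula has 13 arrows (->); its innermost consequent A4 is one of the antecedents,
so the proof starts from the hypothesis leaf A4 (not a rule application) and closes one arrow per ->I.
Building A1 -> (A2 -> (A3 -> (A4 -> (A5 -> (A6 -> (A7 -> (A8 -> (A9 -> (A10 -> (A11 -> (A12 -> (A13 -> A4)))))))))))) therefore takes 13 nested implication introductions.
Total inference nodes = 13

13


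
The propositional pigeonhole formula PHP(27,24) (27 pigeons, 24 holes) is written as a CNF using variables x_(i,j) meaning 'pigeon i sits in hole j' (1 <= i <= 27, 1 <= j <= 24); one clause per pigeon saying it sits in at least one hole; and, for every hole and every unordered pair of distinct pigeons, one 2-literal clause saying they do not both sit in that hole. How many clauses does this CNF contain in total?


PHP(27,24): 27 pigeons, 24 holes, 27*24 = 648 variables.
- pigeon clauses: one per pigeon -> 27 clauses
- hole clauses: 24 holes * C(27,2) = 24 * 351 -> 8424 clauses
Total clauses = 27 + 8424 = 8451

8451


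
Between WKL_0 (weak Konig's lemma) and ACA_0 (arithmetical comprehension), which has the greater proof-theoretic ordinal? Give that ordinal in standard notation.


Proof-theoretic ordinal of WKL_0 (weak Konig's lemma): omega^omega
Proof-theoretic ordinal of ACA_0 (arithmetical comprehension): epsilon_0
Comparing: omega^omega < epsilon_0.
The larger ordinal is epsilon_0 (from ACA_0 (arithmetical comprehension)).

epsilon_0


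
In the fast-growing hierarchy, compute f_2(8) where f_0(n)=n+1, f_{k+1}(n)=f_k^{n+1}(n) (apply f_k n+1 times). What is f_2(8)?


f_2(8) = f_1^9(8)
f_1(m) = 2m + 1.
Iterating: f_1^k(n) = 2^k*(n+1) - 1.
f_2(8) = 2^9*(8+1) - 1 = 512*9 - 1 = 4607

4607


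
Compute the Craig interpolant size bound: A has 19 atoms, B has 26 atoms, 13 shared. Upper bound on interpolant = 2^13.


Shared atoms = 13
Craig interpolant size bound = 2^13
= 8192

8192


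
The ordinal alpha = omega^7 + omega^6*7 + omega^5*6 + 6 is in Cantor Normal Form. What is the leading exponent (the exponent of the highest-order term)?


CNF: omega^7 + omega^6*7 + omega^5*6 + 6
The leading term is omega^7, which has exponent 7.

7


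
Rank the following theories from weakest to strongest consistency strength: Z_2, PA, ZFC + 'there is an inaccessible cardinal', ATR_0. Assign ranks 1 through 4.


Ordering by consistency strength:
1. PA
2. ATR_0
3. Z_2
4. ZFC + 'there is an inaccessible cardinal'


Z_2=3, PA=1, ZFC + 'there is an inaccessible cardinal'=4, ATR_0=2


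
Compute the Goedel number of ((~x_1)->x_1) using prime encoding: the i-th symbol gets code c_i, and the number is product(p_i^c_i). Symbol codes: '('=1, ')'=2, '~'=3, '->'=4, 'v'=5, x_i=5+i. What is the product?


Formula: ((~x_1)->x_1)
Symbol codes: [1, 1, 3, 6, 2, 4, 6, 2]
Primes: [2, 3, 5, 7, 11, 13, 17, 19]
p_1^1 = 2^1 = 2
p_2^1 = 3^1 = 3
p_3^3 = 5^3 = 125
p_4^6 = 7^6 = 117649
p_5^2 = 11^2 = 121
p_6^4 = 13^4 = 28561
p_7^6 = 17^6 = 24137569
p_8^2 = 19^2 = 361
Product = 2657106814451758559640750

2657106814451758559640750


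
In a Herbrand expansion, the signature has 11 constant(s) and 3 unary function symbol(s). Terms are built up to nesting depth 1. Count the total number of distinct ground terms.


Herbrand terms by depth:
Depth 0: 11 constants
Depth 1: 33 new terms (running total: 44)
Total distinct ground terms = 44

44


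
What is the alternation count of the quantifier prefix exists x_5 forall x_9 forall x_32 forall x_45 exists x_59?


Walk the prefix and count type changes:
  position 1: exists -> forall <-- alternation
  position 2: forall -> forall
  position 3: forall -> forall
  position 4: forall -> exists <-- alternation
Total alternations = 2

2


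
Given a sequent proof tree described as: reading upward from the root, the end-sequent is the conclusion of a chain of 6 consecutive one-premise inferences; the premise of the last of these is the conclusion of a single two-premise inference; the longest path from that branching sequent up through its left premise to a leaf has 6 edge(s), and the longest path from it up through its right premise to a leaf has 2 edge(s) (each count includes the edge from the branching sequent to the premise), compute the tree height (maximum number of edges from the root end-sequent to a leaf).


Longest path through the left premise: 6 edges (measured from the branching sequent)
Longest path through the right premise: 2 edges
Height of the subtree rooted at the branching sequent: max(6, 2) = 6
The branching sequent sits 6 edges above the root (the chain of one-premise inferences), so height = 6 + 6 = 12

12


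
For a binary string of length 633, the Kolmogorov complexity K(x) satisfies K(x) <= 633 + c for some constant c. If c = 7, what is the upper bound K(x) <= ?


K(x) <= |x| + c = 633 + 7 = 640

640


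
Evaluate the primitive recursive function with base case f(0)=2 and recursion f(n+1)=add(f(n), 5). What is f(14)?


f(0) = 2
f(1) = add(f(0), 5) = add(2, 5) = 7
f(2) = add(f(1), 5) = add(7, 5) = 12
f(3) = add(f(2), 5) = add(12, 5) = 17
f(4) = add(f(3), 5) = add(17, 5) = 22
f(5) = add(f(4), 5) = add(22, 5) = 27
f(6) = add(f(5), 5) = add(27, 5) = 32
f(7) = add(f(6), 5) = add(32, 5) = 37
f(8) = add(f(7), 5) = add(37, 5) = 42
f(9) = add(f(8), 5) = add(42, 5) = 47
f(10) = add(f(9), 5) = add(47, 5) = 52
f(11) = add(f(10), 5) = add(52, 5) = 57
f(12) = add(f(11), 5) = add(57, 5) = 62
f(13) = add(f(12), 5) = add(62, 5) = 67
f(14) = add(f(13), 5) = add(67, 5) = 72


72


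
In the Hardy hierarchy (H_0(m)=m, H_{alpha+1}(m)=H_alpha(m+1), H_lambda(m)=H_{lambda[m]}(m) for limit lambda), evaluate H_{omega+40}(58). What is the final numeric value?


H_{omega+40}(58):
Unwind the 40 successor steps: H_{omega+40}(58) = H_omega(58+40) = H_omega(98).
H_omega(m) = H_m(m) = m + m = 2m.
Result = 2 * 98 = 196

196


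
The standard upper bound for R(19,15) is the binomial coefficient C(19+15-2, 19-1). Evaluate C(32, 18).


R(19,15) <= C(19+15-2, 19-1) = C(32, 18)
C(32, 18) = 32! / (18! * 14!)
= 471435600

471435600


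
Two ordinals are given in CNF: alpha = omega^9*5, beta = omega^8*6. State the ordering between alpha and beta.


Compare term by term from highest exponent:
alpha = omega^9*5
beta = omega^8*6
Term 1: alpha has omega^9*5, beta has omega^8*6
Result: alpha > beta

alpha > beta


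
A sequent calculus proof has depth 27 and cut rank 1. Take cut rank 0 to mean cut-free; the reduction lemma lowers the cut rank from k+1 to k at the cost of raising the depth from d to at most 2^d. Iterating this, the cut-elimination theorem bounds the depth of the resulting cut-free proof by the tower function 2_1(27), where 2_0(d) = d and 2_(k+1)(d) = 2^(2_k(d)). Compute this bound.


Each rank reduction sends depth d to at most 2^d; cut rank r needs r reductions.
2_0(27) = 27
2_1(27) = 2^27 = 134217728
Cut-free depth bound = 134217728

134217728


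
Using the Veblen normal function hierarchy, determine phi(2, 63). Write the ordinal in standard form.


phi(2, 63):
phi(2, beta) = zeta_beta (the beta-th zeta number, fixed point of epsilon).
phi(2, 63) = zeta_63

zeta_63


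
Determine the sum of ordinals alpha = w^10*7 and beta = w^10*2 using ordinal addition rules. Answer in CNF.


Ordinal addition w^10*7 + w^10*2:
Both terms have the same exponent 10.
w^e*c + w^e*d = w^e*(c+d).
Result = w^10*(7+2) = w^10*9

w^10*9


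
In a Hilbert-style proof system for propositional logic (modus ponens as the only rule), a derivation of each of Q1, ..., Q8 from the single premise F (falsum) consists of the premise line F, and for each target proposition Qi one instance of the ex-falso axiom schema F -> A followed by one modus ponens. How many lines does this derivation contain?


Ex falso, line by line:
- 1 premise line (F)
- 8 targets, each needing 1 axiom instance (F -> Qi) + 1 MP = 2 lines: 2 * 8 = 16
Total = 1 + 16 = 17 lines.

17


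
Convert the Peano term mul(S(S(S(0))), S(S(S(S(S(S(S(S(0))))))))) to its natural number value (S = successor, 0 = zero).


mul(S^3(0), S^8(0)):
S^3(0) = 3
S^8(0) = 8
3 * 8 = 24

24


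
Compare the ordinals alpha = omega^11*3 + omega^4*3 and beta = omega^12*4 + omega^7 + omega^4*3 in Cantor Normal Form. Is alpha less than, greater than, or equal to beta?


Compare term by term from highest exponent:
alpha = omega^11*3 + omega^4*3
beta = omega^12*4 + omega^7 + omega^4*3
Term 1: alpha has omega^11*3, beta has omega^12*4
Term 2: alpha has omega^4*3, beta has omega^7*1
Term 3: alpha has omega^0*0, beta has omega^4*3
Result: alpha < beta

alpha < beta


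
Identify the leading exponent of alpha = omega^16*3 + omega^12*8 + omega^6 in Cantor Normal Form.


CNF: omega^16*3 + omega^12*8 + omega^6
The leading term is omega^16*3, which has exponent 16.

16


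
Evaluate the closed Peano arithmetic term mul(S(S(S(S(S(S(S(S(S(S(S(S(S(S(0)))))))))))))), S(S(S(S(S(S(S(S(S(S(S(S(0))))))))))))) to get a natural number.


mul(S^14(0), S^12(0)):
S^14(0) = 14
S^12(0) = 12
14 * 12 = 168

168


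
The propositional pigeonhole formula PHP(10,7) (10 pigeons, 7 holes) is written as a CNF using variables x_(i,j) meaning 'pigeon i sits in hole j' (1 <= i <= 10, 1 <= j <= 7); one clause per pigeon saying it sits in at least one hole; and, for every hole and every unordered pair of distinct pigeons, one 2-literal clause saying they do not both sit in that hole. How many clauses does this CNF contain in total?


PHP(10,7): 10 pigeons, 7 holes, 10*7 = 70 variables.
- pigeon clauses: one per pigeon -> 10 clauses
- hole clauses: 7 holes * C(10,2) = 7 * 45 -> 315 clauses
Total clauses = 10 + 315 = 325

325


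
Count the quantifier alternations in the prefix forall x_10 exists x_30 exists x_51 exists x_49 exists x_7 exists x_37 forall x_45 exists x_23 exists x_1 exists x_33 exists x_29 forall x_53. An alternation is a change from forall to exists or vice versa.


Walk the prefix and count type changes:
  position 1: forall -> exists <-- alternation
  position 2: exists -> exists
  position 3: exists -> exists
  position 4: exists -> exists
  position 5: exists -> exists
  position 6: exists -> forall <-- alternation
  position 7: forall -> exists <-- alternation
  position 8: exists -> exists
  position 9: exists -> exists
  position 10: exists -> exists
  position 11: exists -> forall <-- alternation
Total alternations = 4

4


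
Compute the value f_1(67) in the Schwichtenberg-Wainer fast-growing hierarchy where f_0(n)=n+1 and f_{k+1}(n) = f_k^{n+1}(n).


f_1(67) = f_0^68(67)
f_0 adds 1 each time, applied 68 times.
f_1(67) = 67 + 68 = 135

135


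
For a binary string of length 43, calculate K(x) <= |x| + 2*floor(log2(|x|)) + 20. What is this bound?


floor(log2(43)) = 5
2 * 5 = 10
K(x) <= 43 + 10 + 20 = 73

73


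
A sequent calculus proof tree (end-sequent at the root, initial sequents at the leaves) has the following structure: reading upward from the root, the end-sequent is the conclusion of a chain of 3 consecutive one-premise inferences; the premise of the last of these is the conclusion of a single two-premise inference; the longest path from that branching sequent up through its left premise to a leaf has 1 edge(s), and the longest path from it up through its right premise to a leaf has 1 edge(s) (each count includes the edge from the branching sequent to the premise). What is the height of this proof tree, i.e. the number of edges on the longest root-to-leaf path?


Longest path through the left premise: 1 edges (measured from the branching sequent)
Longest path through the right premise: 1 edges
Height of the subtree rooted at the branching sequent: max(1, 1) = 1
The branching sequent sits 3 edges above the root (the chain of one-premise inferences), so height = 1 + 3 = 4

4


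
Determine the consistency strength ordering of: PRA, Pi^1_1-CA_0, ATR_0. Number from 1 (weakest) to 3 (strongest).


Ordering by consistency strength:
1. PRA
2. ATR_0
3. Pi^1_1-CA_0


PRA=1, Pi^1_1-CA_0=3, ATR_0=2


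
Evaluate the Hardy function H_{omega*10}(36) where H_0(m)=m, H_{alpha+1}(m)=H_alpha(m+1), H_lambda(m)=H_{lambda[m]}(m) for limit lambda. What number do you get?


H_{omega*10}(36):
For the Hardy hierarchy, H_{omega*k}(n) = 2^k * n.
2^10 = 1024.
1024 * 36 = 36864

36864


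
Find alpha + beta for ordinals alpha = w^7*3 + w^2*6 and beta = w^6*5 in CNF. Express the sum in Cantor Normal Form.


Ordinal addition (w^7*3 + w^2*6) + w^6*5:
alpha's leading term has exponent 7 > beta's exponent 6, so it survives.
alpha's tail term has exponent 2 < beta's exponent 6, so it is absorbed by beta.
In ordinal addition, any term followed by a strictly larger-exponent term is absorbed.
Result = w^7*3 + w^6*5

w^7*3 + w^6*5


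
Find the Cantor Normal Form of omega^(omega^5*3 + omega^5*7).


omega^(omega^5*3 + omega^5*7):
Both terms of the exponent have the same exponent 5, so they merge: omega^5*3 + omega^5*7 = omega^5*(3+7) = omega^5*10.
omega raised to a CNF ordinal is a single CNF term: Result = omega^(omega^5*10)

omega^(omega^5*10)


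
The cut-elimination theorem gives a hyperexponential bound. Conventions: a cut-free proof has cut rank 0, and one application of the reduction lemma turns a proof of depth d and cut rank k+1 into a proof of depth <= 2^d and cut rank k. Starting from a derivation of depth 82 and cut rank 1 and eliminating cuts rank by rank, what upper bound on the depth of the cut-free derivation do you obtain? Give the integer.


Each rank reduction sends depth d to at most 2^d; cut rank r needs r reductions.
2_0(82) = 82
2_1(82) = 2^82 = 4835703278458516698824704
Cut-free depth bound = 4835703278458516698824704

4835703278458516698824704


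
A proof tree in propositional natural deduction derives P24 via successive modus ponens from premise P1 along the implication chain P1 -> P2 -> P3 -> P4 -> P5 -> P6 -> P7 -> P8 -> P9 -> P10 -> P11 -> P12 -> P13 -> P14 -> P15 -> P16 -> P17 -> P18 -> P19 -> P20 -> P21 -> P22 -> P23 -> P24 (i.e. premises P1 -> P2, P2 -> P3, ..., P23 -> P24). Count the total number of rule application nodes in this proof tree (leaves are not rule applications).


We have a chain: P1 -> P2 -> P3 -> P4 -> P5 -> P6 -> P7 -> P8 -> P9 -> P10 -> P11 -> P12 -> P13 -> P14 -> P15 -> P16 -> P17 -> P18 -> P19 -> P20 -> P21 -> P22 -> P23 -> P24.
Each modus ponens application produces the next variable.
The chain has 24 propositions, so 24-1 = 23 modus ponens steps.
Total inference nodes = 23

23


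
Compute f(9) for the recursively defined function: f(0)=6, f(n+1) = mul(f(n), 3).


f(0) = 6
f(1) = mul(f(0), 3) = mul(6, 3) = 18
f(2) = mul(f(1), 3) = mul(18, 3) = 54
f(3) = mul(f(2), 3) = mul(54, 3) = 162
f(4) = mul(f(3), 3) = mul(162, 3) = 486
f(5) = mul(f(4), 3) = mul(486, 3) = 1458
f(6) = mul(f(5), 3) = mul(1458, 3) = 4374
f(7) = mul(f(6), 3) = mul(4374, 3) = 13122
f(8) = mul(f(7), 3) = mul(13122, 3) = 39366
f(9) = mul(f(8), 3) = mul(39366, 3) = 118098


118098


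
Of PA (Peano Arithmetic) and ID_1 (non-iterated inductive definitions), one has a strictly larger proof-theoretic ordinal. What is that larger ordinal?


Proof-theoretic ordinal of PA (Peano Arithmetic): epsilon_0
Proof-theoretic ordinal of ID_1 (non-iterated inductive definitions): psi_0(epsilon_{Omega+1})
Comparing: epsilon_0 < psi_0(epsilon_{Omega+1}).
The larger ordinal is psi_0(epsilon_{Omega+1}) (from ID_1 (non-iterated inductive definitions)).

psi_0(epsilon_{Omega+1})


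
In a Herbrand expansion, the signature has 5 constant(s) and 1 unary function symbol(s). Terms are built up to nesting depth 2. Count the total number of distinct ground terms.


Herbrand terms by depth:
Depth 0: 5 constants
Depth 1: 5 new terms (running total: 10)
Depth 2: 5 new terms (running total: 15)
Total distinct ground terms = 15

15


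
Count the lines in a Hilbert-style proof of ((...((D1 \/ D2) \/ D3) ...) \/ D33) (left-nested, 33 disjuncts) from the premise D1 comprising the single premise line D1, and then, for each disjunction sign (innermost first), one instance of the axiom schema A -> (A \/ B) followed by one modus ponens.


Building the left-nested 33-ary disjunction from D1:
- 1 premise line (D1)
- 33 disjuncts means 32 disjunction signs; each needs 1 axiom instance + 1 MP = 2 lines: 2 * 32 = 64
Total = 1 + 64 = 65 lines.

65


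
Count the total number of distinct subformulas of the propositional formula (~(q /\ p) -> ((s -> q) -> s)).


Formula: (~(q /\ p) -> ((s -> q) -> s))
Subformulas found:
  1. q
  2. s
  3. p
  4. (q /\ p)
  5. (s -> q)
  6. ~(q /\ p)
  7. ((s -> q) -> s)
  8. (~(q /\ p) -> ((s -> q) -> s))
Total distinct subformulas = 8

8


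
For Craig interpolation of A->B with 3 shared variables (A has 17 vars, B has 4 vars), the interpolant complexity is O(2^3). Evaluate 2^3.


Shared atoms = 3
Craig interpolant size bound = 2^3
= 8

8


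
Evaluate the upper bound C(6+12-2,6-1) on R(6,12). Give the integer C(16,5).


R(6,12) <= C(6+12-2, 6-1) = C(16, 5)
C(16, 5) = 16! / (5! * 11!)
= 4368

4368


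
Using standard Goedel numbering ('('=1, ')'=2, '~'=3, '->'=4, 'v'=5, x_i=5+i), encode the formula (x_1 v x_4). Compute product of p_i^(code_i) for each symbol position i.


Formula: (x_1 v x_4)
Symbol codes: [1, 6, 5, 9, 2]
Primes: [2, 3, 5, 7, 11]
p_1^1 = 2^1 = 2
p_2^6 = 3^6 = 729
p_3^5 = 5^5 = 3125
p_4^9 = 7^9 = 40353607
p_5^2 = 11^2 = 121
Product = 22247195749143750

22247195749143750


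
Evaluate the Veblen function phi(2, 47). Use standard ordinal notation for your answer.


phi(2, 47):
phi(2, beta) = zeta_beta (the beta-th zeta number, fixed point of epsilon).
phi(2, 47) = zeta_47

zeta_47


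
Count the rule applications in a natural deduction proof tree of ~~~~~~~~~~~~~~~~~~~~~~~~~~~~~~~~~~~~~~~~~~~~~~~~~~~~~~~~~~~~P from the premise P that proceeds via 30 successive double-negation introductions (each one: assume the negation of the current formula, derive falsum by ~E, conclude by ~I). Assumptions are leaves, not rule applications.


Each double-negation introduction (from C infer ~~C) uses 2 inference nodes: one ~E (C and ~C give falsum) and one ~I (discharge ~C).
30 double negations = 30 * 2 = 60 inference nodes.

60


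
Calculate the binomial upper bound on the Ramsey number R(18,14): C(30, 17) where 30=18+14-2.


R(18,14) <= C(18+14-2, 18-1) = C(30, 17)
C(30, 17) = 30! / (17! * 13!)
= 119759850

119759850


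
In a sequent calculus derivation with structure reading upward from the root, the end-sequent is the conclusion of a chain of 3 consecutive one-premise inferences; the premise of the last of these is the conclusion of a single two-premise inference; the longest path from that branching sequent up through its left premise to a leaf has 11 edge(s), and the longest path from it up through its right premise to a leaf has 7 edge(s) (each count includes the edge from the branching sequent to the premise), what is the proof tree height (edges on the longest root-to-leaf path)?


Longest path through the left premise: 11 edges (measured from the branching sequent)
Longest path through the right premise: 7 edges
Height of the subtree rooted at the branching sequent: max(11, 7) = 11
The branching sequent sits 3 edges above the root (the chain of one-premise inferences), so height = 11 + 3 = 14

14
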